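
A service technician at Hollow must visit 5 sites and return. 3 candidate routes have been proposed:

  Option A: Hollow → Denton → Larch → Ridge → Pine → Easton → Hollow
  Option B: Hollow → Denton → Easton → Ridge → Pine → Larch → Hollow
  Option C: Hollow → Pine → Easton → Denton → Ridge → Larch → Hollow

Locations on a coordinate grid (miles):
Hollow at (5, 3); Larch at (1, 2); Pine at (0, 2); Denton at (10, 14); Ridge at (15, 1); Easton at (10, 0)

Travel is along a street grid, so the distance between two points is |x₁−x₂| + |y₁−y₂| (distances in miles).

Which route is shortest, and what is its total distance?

Option A: 16 + 21 + 15 + 16 + 12 + 8 = 88
Option B: 16 + 14 + 6 + 16 + 1 + 5 = 58
Option C: 6 + 12 + 14 + 18 + 15 + 5 = 70

Shortest is Option B, total 58 miles.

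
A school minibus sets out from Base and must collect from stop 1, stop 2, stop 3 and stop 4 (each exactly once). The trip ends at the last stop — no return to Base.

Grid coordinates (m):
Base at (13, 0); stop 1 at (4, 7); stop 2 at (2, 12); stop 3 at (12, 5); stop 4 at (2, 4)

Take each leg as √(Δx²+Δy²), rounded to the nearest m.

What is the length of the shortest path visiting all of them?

Minimum one-way distance = 24 m.

There are 4! = 24 possible orderings.
Base - stop 1 - stop 2 - stop 3 - stop 4: 11+5+12+10 = 38
Base - stop 1 - stop 2 - stop 4 - stop 3: 11+5+8+10 = 34
Base - stop 1 - stop 3 - stop 2 - stop 4: 11+8+12+8 = 39
Base - stop 1 - stop 3 - stop 4 - stop 2: 11+8+10+8 = 37
Base - stop 1 - stop 4 - stop 2 - stop 3: 11+4+8+12 = 35
Base - stop 1 - stop 4 - stop 3 - stop 2: 11+4+10+12 = 37
Base - stop 2 - stop 1 - stop 3 - stop 4: 16+5+8+10 = 39
Base - stop 2 - stop 1 - stop 4 - stop 3: 16+5+4+10 = 35
Base - stop 2 - stop 3 - stop 1 - stop 4: 16+12+8+4 = 40
Base - stop 2 - stop 3 - stop 4 - stop 1: 16+12+10+4 = 42
Base - stop 2 - stop 4 - stop 1 - stop 3: 16+8+4+8 = 36
Base - stop 2 - stop 4 - stop 3 - stop 1: 16+8+10+8 = 42
Base - stop 3 - stop 1 - stop 2 - stop 4: 5+8+5+8 = 26
Base - stop 3 - stop 1 - stop 4 - stop 2: 5+8+4+8 = 25
… (10 more)
Base - stop 3 - stop 4 - stop 1 - stop 2: 5+10+4+5 = 24  ← best
The minimum is 24.
One shortest path: Base → stop 3 → stop 4 → stop 1 → stop 2.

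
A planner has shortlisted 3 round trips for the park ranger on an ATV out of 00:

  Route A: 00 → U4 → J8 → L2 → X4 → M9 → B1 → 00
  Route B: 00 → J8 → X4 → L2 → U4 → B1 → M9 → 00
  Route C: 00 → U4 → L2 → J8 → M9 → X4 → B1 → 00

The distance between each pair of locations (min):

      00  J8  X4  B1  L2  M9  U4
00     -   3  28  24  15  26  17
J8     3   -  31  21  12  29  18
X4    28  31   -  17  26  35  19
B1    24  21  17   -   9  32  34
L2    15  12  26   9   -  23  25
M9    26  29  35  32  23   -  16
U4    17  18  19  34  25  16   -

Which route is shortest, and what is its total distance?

159 min — Route C is the shortest.

Route A: 17 + 18 + 12 + 26 + 35 + 32 + 24 = 164
Route B: 3 + 31 + 26 + 25 + 34 + 32 + 26 = 177
Route C: 17 + 25 + 12 + 29 + 35 + 17 + 24 = 159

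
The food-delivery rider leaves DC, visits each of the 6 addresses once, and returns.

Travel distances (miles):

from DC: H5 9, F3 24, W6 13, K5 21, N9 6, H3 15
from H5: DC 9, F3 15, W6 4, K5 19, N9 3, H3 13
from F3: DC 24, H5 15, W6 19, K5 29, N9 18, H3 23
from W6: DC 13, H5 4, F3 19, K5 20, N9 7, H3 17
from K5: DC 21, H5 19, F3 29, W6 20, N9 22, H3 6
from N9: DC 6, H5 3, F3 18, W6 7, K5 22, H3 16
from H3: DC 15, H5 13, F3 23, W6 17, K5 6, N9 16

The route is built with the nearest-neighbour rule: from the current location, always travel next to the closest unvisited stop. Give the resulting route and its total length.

From DC: distances to unvisited — N9=6, H5=9, W6=13, H3=15, K5=21, F3=24. Nearest is N9 (6).
From N9: distances to unvisited — H5=3, W6=7, H3=16, F3=18, K5=22. Nearest is H5 (3).
From H5: distances to unvisited — W6=4, H3=13, F3=15, K5=19. Nearest is W6 (4).
From W6: distances to unvisited — H3=17, F3=19, K5=20. Nearest is H3 (17).
From H3: distances to unvisited — K5=6, F3=23. Nearest is K5 (6).
From K5: distances to unvisited — F3=29. Nearest is F3 (29).
Return F3→DC: 24.
Total = 6 + 3 + 4 + 17 + 6 + 29 + 24 = 89.

89 miles along DC → N9 → H5 → W6 → H3 → K5 → F3 → DC.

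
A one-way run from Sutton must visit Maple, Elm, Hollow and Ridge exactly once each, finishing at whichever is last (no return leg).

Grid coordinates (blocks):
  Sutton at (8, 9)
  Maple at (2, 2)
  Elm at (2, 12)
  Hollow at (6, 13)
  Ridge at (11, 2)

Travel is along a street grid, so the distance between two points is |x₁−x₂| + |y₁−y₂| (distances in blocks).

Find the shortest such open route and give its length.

There are 4! = 24 possible orderings.
Sutton → Maple → Elm → Hollow → Ridge: 13+10+5+16 = 44
Sutton → Maple → Elm → Ridge → Hollow: 13+10+19+16 = 58
Sutton → Maple → Hollow → Elm → Ridge: 13+15+5+19 = 52
Sutton → Maple → Hollow → Ridge → Elm: 13+15+16+19 = 63
Sutton → Maple → Ridge → Elm → Hollow: 13+9+19+5 = 46
Sutton → Maple → Ridge → Hollow → Elm: 13+9+16+5 = 43
Sutton → Elm → Maple → Hollow → Ridge: 9+10+15+16 = 50
Sutton → Elm → Maple → Ridge → Hollow: 9+10+9+16 = 44
Sutton → Elm → Hollow → Maple → Ridge: 9+5+15+9 = 38
Sutton → Elm → Hollow → Ridge → Maple: 9+5+16+9 = 39
Sutton → Elm → Ridge → Maple → Hollow: 9+19+9+15 = 52
Sutton → Elm → Ridge → Hollow → Maple: 9+19+16+15 = 59
Sutton → Hollow → Maple → Elm → Ridge: 6+15+10+19 = 50
Sutton → Hollow → Maple → Ridge → Elm: 6+15+9+19 = 49
… (10 more)
Sutton → Hollow → Elm → Maple → Ridge: 6+5+10+9 = 30  ← best
The minimum is 30.
One shortest path: Sutton → Hollow → Elm → Maple → Ridge.

30 blocks — the minimum one-way total.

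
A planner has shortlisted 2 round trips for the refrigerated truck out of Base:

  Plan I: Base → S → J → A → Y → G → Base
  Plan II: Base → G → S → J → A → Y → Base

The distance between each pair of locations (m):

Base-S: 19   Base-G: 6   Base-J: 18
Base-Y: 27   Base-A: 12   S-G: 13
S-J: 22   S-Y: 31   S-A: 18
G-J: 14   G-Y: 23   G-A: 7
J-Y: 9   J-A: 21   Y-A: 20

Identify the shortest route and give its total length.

Shortest is Plan II, total 109 m.

Plan I: 19 + 22 + 21 + 20 + 23 + 6 = 111
Plan II: 6 + 13 + 22 + 21 + 20 + 27 = 109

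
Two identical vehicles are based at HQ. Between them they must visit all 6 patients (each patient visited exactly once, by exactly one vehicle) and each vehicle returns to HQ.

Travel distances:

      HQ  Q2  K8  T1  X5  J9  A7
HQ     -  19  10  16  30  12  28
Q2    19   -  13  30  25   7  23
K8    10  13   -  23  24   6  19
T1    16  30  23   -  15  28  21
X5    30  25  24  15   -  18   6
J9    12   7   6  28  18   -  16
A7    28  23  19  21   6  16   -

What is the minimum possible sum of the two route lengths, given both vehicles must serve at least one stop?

Minimum combined distance: 99.

Try each way of splitting the stops between the two vehicles (each non-empty) and, for each split, find the best tour for each vehicle:
  {Q2} + {K8, T1, X5, J9, A7}: 38 + 69 = 107
  {K8} + {Q2, T1, X5, J9, A7}: 20 + 79 = 99
  {Q2, K8} + {T1, X5, J9, A7}: 42 + 65 = 107
  {T1} + {Q2, K8, X5, J9, A7}: 32 + 79 = 111
  {Q2, T1} + {K8, X5, J9, A7}: 65 + 65 = 130
  {K8, T1} + {Q2, X5, J9, A7}: 49 + 78 = 127
  … (31 splits in total)
Best: vehicle 1 HQ → K8 → HQ = 20; vehicle 2 HQ → Q2 → J9 → A7 → X5 → T1 → HQ = 79; combined 99.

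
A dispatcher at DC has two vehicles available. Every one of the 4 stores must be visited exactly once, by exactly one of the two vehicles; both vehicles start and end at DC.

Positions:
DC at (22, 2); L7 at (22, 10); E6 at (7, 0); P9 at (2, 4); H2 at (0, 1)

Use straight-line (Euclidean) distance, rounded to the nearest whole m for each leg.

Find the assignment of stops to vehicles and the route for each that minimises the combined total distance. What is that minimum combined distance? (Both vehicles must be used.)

There are 2^3 − 1 = 7 ways to divide the 4 stops into two non-empty groups. For each, the best each vehicle can do is its own shortest tour through its group:
  {L7} + {E6, P9, H2}: 16 + 46 = 62
  {E6} + {L7, P9, H2}: 30 + 55 = 85
  {L7, E6} + {P9, H2}: 41 + 46 = 87
  {P9} + {L7, E6, H2}: 40 + 54 = 94
  {L7, P9} + {E6, H2}: 49 + 44 = 93
  {E6, P9} + {L7, H2}: 41 + 54 = 95
  … (7 splits in total)
Best: vehicle 1 DC → L7 → DC = 16; vehicle 2 DC → E6 → H2 → P9 → DC = 46; combined 62.

62 m — the smallest possible combined total.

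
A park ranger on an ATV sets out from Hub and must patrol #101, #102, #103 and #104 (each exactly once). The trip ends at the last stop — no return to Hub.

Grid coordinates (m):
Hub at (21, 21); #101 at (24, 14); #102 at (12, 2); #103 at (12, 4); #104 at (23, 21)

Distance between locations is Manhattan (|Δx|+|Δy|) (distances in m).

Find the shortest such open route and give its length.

There are 4! = 24 possible orderings.
Hub - #101 - #102 - #103 - #104: 10+24+2+28 = 64
Hub - #101 - #102 - #104 - #103: 10+24+30+28 = 92
Hub - #101 - #103 - #102 - #104: 10+22+2+30 = 64
Hub - #101 - #103 - #104 - #102: 10+22+28+30 = 90
Hub - #101 - #104 - #102 - #103: 10+8+30+2 = 50
Hub - #101 - #104 - #103 - #102: 10+8+28+2 = 48
Hub - #102 - #101 - #103 - #104: 28+24+22+28 = 102
Hub - #102 - #101 - #104 - #103: 28+24+8+28 = 88
Hub - #102 - #103 - #101 - #104: 28+2+22+8 = 60
Hub - #102 - #103 - #104 - #101: 28+2+28+8 = 66
Hub - #102 - #104 - #101 - #103: 28+30+8+22 = 88
Hub - #102 - #104 - #103 - #101: 28+30+28+22 = 108
Hub - #103 - #101 - #102 - #104: 26+22+24+30 = 102
Hub - #103 - #101 - #104 - #102: 26+22+8+30 = 86
… (10 more)
Hub - #104 - #101 - #103 - #102: 2+8+22+2 = 34  ← best
The minimum is 34.
One shortest path: Hub → #104 → #101 → #103 → #102.

Minimum one-way distance = 34 m.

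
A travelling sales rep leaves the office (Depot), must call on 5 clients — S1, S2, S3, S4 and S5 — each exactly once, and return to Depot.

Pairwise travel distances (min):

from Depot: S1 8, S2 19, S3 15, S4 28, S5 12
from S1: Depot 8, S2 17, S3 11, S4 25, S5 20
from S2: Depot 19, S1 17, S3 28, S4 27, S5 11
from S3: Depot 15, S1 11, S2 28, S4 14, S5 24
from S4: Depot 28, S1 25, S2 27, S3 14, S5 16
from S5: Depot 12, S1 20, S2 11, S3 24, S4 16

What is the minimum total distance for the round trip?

Minimum total distance: 79 min.

Depot→S1→S2→S3→S4→S5→Depot: 8+17+28+14+16+12 = 95
Depot→S1→S2→S3→S5→S4→Depot: 8+17+28+24+16+28 = 121
Depot→S1→S2→S4→S3→S5→Depot: 8+17+27+14+24+12 = 102
Depot→S1→S2→S4→S5→S3→Depot: 8+17+27+16+24+15 = 107
Depot→S1→S2→S5→S3→S4→Depot: 8+17+11+24+14+28 = 102
Depot→S1→S2→S5→S4→S3→Depot: 8+17+11+16+14+15 = 81
Depot→S1→S3→S2→S4→S5→Depot: 8+11+28+27+16+12 = 102
Depot→S1→S3→S2→S5→S4→Depot: 8+11+28+11+16+28 = 102
Depot→S1→S3→S4→S2→S5→Depot: 8+11+14+27+11+12 = 83
Depot→S1→S3→S4→S5→S2→Depot: 8+11+14+16+11+19 = 79
Depot→S1→S3→S5→S2→S4→Depot: 8+11+24+11+27+28 = 109
Depot→S1→S3→S5→S4→S2→Depot: 8+11+24+16+27+19 = 105
Depot→S1→S4→S2→S3→S5→Depot: 8+25+27+28+24+12 = 124
Depot→S1→S4→S2→S5→S3→Depot: 8+25+27+11+24+15 = 110
… (46 more)
The minimum is 79.
One optimal route: Depot → S1 → S3 → S4 → S5 → S2 → Depot (or its reverse).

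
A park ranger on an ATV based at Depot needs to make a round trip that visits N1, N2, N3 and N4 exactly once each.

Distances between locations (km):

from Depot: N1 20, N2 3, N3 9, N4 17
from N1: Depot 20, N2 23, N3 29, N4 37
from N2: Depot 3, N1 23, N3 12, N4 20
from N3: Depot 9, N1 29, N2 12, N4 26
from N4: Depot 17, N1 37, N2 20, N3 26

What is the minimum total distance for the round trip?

Shortest round trip = 98 km.

With 4 stops there are 4!/2 = 12 distinct round trips (a route and its reverse cost the same).
Depot - N1 - N2 - N3 - N4 - Depot: 20+23+12+26+17 = 98
Depot - N1 - N2 - N4 - N3 - Depot: 20+23+20+26+9 = 98
Depot - N1 - N3 - N2 - N4 - Depot: 20+29+12+20+17 = 98
Depot - N1 - N3 - N4 - N2 - Depot: 20+29+26+20+3 = 98
Depot - N1 - N4 - N2 - N3 - Depot: 20+37+20+12+9 = 98
Depot - N1 - N4 - N3 - N2 - Depot: 20+37+26+12+3 = 98
Depot - N2 - N1 - N3 - N4 - Depot: 3+23+29+26+17 = 98
Depot - N2 - N1 - N4 - N3 - Depot: 3+23+37+26+9 = 98
Depot - N2 - N3 - N1 - N4 - Depot: 3+12+29+37+17 = 98
Depot - N2 - N4 - N1 - N3 - Depot: 3+20+37+29+9 = 98
Depot - N3 - N1 - N2 - N4 - Depot: 9+29+23+20+17 = 98
Depot - N3 - N2 - N1 - N4 - Depot: 9+12+23+37+17 = 98
The minimum is 98.
One optimal route: Depot → N1 → N2 → N3 → N4 → Depot (or its reverse).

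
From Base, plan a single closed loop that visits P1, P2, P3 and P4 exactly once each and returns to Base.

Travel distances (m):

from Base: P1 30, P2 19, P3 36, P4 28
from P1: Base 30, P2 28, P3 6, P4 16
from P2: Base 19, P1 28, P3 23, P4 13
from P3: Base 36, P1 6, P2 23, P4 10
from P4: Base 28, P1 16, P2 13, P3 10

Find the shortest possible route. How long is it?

Shortest round trip = 78 m.

Base → P1 → P2 → P3 → P4 → Base: 30+28+23+10+28 = 119
Base → P1 → P2 → P4 → P3 → Base: 30+28+13+10+36 = 117
Base → P1 → P3 → P2 → P4 → Base: 30+6+23+13+28 = 100
Base → P1 → P3 → P4 → P2 → Base: 30+6+10+13+19 = 78
Base → P1 → P4 → P2 → P3 → Base: 30+16+13+23+36 = 118
Base → P1 → P4 → P3 → P2 → Base: 30+16+10+23+19 = 98
Base → P2 → P1 → P3 → P4 → Base: 19+28+6+10+28 = 91
Base → P2 → P1 → P4 → P3 → Base: 19+28+16+10+36 = 109
Base → P2 → P3 → P1 → P4 → Base: 19+23+6+16+28 = 92
Base → P2 → P4 → P1 → P3 → Base: 19+13+16+6+36 = 90
Base → P3 → P1 → P2 → P4 → Base: 36+6+28+13+28 = 111
Base → P3 → P2 → P1 → P4 → Base: 36+23+28+16+28 = 131
The minimum is 78.
One optimal route: Base → P1 → P3 → P4 → P2 → Base (or its reverse).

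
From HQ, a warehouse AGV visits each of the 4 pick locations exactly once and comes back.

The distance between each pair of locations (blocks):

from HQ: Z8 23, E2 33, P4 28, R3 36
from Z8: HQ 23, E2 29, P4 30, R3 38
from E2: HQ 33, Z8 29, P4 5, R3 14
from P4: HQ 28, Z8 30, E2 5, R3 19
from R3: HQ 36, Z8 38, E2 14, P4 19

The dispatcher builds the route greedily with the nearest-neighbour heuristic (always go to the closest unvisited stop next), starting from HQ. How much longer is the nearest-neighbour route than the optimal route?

4 blocks longer than the optimal tour.

HQ: Z8=23, P4=28, E2=33, R3=36 ⇒ Z8
Z8: E2=29, P4=30, R3=38 ⇒ E2
E2: P4=5, R3=14 ⇒ P4
P4: R3=19 ⇒ R3
NN route HQ → Z8 → E2 → P4 → R3 → HQ costs 112.
Optimal: HQ → Z8 → P4 → E2 → R3 → HQ costs 108 (by enumerating all 12 distinct tours).
Excess = 112 − 108 = 4.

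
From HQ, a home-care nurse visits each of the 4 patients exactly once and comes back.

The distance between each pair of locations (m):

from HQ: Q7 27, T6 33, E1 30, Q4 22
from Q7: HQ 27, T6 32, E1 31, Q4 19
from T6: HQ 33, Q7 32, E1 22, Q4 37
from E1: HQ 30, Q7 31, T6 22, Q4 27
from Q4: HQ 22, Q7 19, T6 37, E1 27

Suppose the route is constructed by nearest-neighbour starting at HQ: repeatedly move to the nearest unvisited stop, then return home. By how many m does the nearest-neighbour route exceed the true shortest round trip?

HQ: Q4=22, Q7=27, E1=30, T6=33 ⇒ Q4
Q4: Q7=19, E1=27, T6=37 ⇒ Q7
Q7: E1=31, T6=32 ⇒ E1
E1: T6=22 ⇒ T6
NN route HQ → Q4 → Q7 → E1 → T6 → HQ costs 127.
Optimal: HQ → E1 → T6 → Q7 → Q4 → HQ costs 125 (by enumerating all 12 distinct tours).
Excess = 127 − 125 = 2.

2 m longer than the optimal tour.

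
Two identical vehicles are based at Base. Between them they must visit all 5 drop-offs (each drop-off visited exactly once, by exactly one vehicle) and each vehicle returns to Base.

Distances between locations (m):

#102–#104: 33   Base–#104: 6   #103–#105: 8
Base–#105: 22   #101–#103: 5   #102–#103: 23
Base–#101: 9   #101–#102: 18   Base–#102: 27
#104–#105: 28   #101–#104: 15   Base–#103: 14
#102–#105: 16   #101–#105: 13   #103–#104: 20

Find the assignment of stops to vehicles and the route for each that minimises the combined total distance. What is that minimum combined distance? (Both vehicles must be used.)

Check every non-empty split of the stops between the two vehicles; for each half take its own optimal tour:
  {#101} + {#102, #103, #104, #105}: 18 + 77 = 95
  {#102} + {#101, #103, #104, #105}: 54 + 56 = 110
  {#101, #102} + {#103, #104, #105}: 54 + 56 = 110
  {#103} + {#101, #102, #104, #105}: 28 + 77 = 105
  {#101, #103} + {#102, #104, #105}: 28 + 77 = 105
  {#102, #103} + {#101, #104, #105}: 64 + 56 = 120
  … (15 splits in total)
  {#104} + {#101, #102, #103, #105}: 12 + 65 = 77  ← best
Best: vehicle 1 Base → #104 → Base = 12; vehicle 2 Base → #101 → #102 → #105 → #103 → Base = 65; combined 77.

77 m — the smallest possible combined total.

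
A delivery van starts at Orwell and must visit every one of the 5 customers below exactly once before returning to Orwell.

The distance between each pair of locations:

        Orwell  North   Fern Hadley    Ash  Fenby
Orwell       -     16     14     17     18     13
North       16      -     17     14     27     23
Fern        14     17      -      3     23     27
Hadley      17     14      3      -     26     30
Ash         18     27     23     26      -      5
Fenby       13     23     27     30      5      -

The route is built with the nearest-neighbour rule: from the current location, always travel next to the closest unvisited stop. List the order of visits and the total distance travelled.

At Orwell the remaining stops are Fenby 13, Fern 14, North 16, Hadley 17, Ash 18; go to Fenby.
At Fenby the remaining stops are Ash 5, North 23, Fern 27, Hadley 30; go to Ash.
At Ash the remaining stops are Fern 23, Hadley 26, North 27; go to Fern.
At Fern the remaining stops are Hadley 3, North 17; go to Hadley.
At Hadley the remaining stops are North 14; go to North.
Return North→Orwell: 16.
Total = 13 + 5 + 23 + 3 + 14 + 16 = 74.

Total distance 74 via the nearest-neighbour route Orwell → Fenby → Ash → Fern → Hadley → North → Orwell.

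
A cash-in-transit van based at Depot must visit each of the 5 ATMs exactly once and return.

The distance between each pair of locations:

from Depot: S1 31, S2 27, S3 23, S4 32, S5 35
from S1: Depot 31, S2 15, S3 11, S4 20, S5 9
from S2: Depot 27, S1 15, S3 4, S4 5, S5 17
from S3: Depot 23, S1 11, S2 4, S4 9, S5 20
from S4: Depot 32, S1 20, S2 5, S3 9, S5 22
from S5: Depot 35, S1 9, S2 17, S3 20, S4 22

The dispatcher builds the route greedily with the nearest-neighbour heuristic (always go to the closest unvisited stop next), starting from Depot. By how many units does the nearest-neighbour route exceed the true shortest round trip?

Depot: S3=23, S2=27, S1=31, S4=32, S5=35 ⇒ S3
S3: S2=4, S4=9, S1=11, S5=20 ⇒ S2
S2: S4=5, S1=15, S5=17 ⇒ S4
S4: S1=20, S5=22 ⇒ S1
S1: S5=9 ⇒ S5
NN route Depot → S3 → S2 → S4 → S1 → S5 → Depot costs 96.
Optimal: Depot → S1 → S5 → S2 → S4 → S3 → Depot costs 94 (by enumerating all 60 distinct tours).
Excess = 96 − 94 = 2.

Excess over optimum: 2.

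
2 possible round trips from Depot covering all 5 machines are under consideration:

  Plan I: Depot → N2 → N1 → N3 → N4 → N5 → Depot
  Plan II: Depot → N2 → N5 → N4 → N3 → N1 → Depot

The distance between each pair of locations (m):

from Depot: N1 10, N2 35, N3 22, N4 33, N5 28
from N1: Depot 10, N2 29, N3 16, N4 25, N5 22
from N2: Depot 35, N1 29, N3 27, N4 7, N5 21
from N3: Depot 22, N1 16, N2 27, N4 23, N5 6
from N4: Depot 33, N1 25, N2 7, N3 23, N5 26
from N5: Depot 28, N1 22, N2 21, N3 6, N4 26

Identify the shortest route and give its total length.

Shortest is Plan II, total 131 m.

Plan I: 35 + 29 + 16 + 23 + 26 + 28 = 157
Plan II: 35 + 21 + 26 + 23 + 16 + 10 = 131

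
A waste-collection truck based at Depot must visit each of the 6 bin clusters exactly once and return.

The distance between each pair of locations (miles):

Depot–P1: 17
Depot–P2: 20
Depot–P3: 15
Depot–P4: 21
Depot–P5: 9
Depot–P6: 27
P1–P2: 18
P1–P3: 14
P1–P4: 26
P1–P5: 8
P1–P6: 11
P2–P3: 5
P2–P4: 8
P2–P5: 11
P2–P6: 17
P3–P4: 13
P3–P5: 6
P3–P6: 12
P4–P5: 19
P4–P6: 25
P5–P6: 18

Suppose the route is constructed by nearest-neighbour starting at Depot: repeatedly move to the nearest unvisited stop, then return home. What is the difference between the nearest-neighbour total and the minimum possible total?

7 miles longer than the optimal tour.

From Depot: P5=9, P3=15, P1=17, P2=20, P4=21, P6=27 → choose P5 (9).
From P5: P3=6, P1=8, P2=11, P6=18, P4=19 → choose P3 (6).
From P3: P2=5, P6=12, P4=13, P1=14 → choose P2 (5).
From P2: P4=8, P6=17, P1=18 → choose P4 (8).
From P4: P6=25, P1=26 → choose P6 (25).
From P6: P1=11 → choose P1 (11).
NN route Depot → P5 → P3 → P2 → P4 → P6 → P1 → Depot costs 81.
Optimal: Depot → P4 → P2 → P3 → P6 → P1 → P5 → Depot costs 74 (by enumerating all 360 distinct tours).
Excess = 81 − 74 = 7.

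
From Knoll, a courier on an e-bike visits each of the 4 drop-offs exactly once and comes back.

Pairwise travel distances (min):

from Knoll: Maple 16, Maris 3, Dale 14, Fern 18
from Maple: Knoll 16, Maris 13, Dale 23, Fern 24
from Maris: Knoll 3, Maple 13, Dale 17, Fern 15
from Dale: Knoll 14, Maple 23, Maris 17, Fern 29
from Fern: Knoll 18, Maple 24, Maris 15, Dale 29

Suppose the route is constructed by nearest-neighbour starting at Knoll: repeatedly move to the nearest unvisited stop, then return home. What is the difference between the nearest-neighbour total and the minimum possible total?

Excess over optimum: 7 min.

Knoll: Maris=3, Dale=14, Maple=16, Fern=18 ⇒ Maris
Maris: Maple=13, Fern=15, Dale=17 ⇒ Maple
Maple: Dale=23, Fern=24 ⇒ Dale
Dale: Fern=29 ⇒ Fern
NN route Knoll → Maris → Maple → Dale → Fern → Knoll costs 86.
Optimal: Knoll → Maris → Fern → Maple → Dale → Knoll costs 79 (by enumerating all 12 distinct tours).
Excess = 86 − 79 = 7.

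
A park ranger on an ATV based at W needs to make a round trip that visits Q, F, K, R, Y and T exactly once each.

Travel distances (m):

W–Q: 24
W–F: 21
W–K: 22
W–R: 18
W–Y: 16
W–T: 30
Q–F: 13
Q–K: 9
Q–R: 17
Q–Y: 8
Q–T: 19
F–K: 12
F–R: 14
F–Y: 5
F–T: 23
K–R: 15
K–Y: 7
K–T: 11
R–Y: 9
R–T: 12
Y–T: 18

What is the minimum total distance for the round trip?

With 6 stops there are 6!/2 = 360 distinct round trips (a route and its reverse cost the same).
W→Q→F→K→R→Y→T→W: 24+13+12+15+9+18+30 = 121
W→Q→F→K→R→T→Y→W: 24+13+12+15+12+18+16 = 110
W→Q→F→K→Y→R→T→W: 24+13+12+7+9+12+30 = 107
W→Q→F→K→Y→T→R→W: 24+13+12+7+18+12+18 = 104
W→Q→F→K→T→R→Y→W: 24+13+12+11+12+9+16 = 97
W→Q→F→K→T→Y→R→W: 24+13+12+11+18+9+18 = 105
W→Q→F→R→K→Y→T→W: 24+13+14+15+7+18+30 = 121
W→Q→F→R→K→T→Y→W: 24+13+14+15+11+18+16 = 111
… (352 more)
W→F→Y→Q→K→T→R→W: 21+5+8+9+11+12+18 = 84  ← best
The minimum is 84.
One optimal route: W → F → Y → Q → K → T → R → W (or its reverse).

Minimum total distance: 84 m.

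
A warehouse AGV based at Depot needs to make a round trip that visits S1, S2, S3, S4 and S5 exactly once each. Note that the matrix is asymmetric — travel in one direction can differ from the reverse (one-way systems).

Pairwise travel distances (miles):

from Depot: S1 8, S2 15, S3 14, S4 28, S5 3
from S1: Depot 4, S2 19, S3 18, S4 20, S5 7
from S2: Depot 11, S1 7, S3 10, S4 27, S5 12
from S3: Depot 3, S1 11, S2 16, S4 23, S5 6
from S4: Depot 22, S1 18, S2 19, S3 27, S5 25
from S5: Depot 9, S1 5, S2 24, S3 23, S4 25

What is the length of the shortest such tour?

Depot-S1-S2-S3-S4-S5-Depot: 8+19+10+23+25+9 = 94
Depot-S1-S2-S3-S5-S4-Depot: 8+19+10+6+25+22 = 90
Depot-S1-S2-S4-S3-S5-Depot: 8+19+27+27+6+9 = 96
Depot-S1-S2-S4-S5-S3-Depot: 8+19+27+25+23+3 = 105
Depot-S1-S2-S5-S3-S4-Depot: 8+19+12+23+23+22 = 107
Depot-S1-S2-S5-S4-S3-Depot: 8+19+12+25+27+3 = 94
Depot-S1-S3-S2-S4-S5-Depot: 8+18+16+27+25+9 = 103
Depot-S1-S3-S2-S5-S4-Depot: 8+18+16+12+25+22 = 101
Depot-S1-S3-S4-S2-S5-Depot: 8+18+23+19+12+9 = 89
Depot-S1-S3-S4-S5-S2-Depot: 8+18+23+25+24+11 = 109
Depot-S1-S3-S5-S2-S4-Depot: 8+18+6+24+27+22 = 105
Depot-S1-S3-S5-S4-S2-Depot: 8+18+6+25+19+11 = 87
Depot-S1-S4-S2-S3-S5-Depot: 8+20+19+10+6+9 = 72
Depot-S1-S4-S2-S5-S3-Depot: 8+20+19+12+23+3 = 85
… (106 more)
Depot-S5-S1-S4-S2-S3-Depot: 3+5+20+19+10+3 = 60  ← best
The minimum is 60.
One optimal route: Depot → S5 → S1 → S4 → S2 → S3 → Depot.

Shortest round trip = 60 miles.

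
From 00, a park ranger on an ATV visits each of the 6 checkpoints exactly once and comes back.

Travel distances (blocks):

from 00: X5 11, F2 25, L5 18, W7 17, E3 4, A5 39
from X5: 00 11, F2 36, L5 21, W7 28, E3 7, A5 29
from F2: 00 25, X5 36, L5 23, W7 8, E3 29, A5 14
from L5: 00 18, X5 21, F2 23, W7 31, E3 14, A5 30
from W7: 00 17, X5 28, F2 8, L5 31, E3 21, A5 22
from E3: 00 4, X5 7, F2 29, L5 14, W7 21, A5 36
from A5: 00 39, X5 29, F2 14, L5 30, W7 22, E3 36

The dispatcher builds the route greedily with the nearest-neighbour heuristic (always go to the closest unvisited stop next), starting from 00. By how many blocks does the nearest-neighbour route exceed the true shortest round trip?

00: E3=4, X5=11, W7=17, L5=18, F2=25, A5=39 ⇒ E3
E3: X5=7, L5=14, W7=21, F2=29, A5=36 ⇒ X5
X5: L5=21, W7=28, A5=29, F2=36 ⇒ L5
L5: F2=23, A5=30, W7=31 ⇒ F2
F2: W7=8, A5=14 ⇒ W7
W7: A5=22 ⇒ A5
NN route 00 → E3 → X5 → L5 → F2 → W7 → A5 → 00 costs 124.
Optimal: 00 → X5 → E3 → L5 → A5 → F2 → W7 → 00 costs 101 (by enumerating all 360 distinct tours).
Excess = 124 − 101 = 23.

The nearest-neighbour route is 23 blocks longer than optimal.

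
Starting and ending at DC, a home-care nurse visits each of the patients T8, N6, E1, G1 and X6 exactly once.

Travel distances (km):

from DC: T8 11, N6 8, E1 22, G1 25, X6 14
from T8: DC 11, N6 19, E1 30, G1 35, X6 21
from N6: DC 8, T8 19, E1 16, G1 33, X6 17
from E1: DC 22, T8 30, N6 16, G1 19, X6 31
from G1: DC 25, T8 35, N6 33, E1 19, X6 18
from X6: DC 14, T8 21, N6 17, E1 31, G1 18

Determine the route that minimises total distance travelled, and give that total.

Shortest round trip = 93 km.

With 5 stops there are 5!/2 = 60 distinct round trips (a route and its reverse cost the same).
DC - T8 - N6 - E1 - G1 - X6 - DC: 11+19+16+19+18+14 = 97
DC - T8 - N6 - E1 - X6 - G1 - DC: 11+19+16+31+18+25 = 120
DC - T8 - N6 - G1 - E1 - X6 - DC: 11+19+33+19+31+14 = 127
DC - T8 - N6 - G1 - X6 - E1 - DC: 11+19+33+18+31+22 = 134
DC - T8 - N6 - X6 - E1 - G1 - DC: 11+19+17+31+19+25 = 122
DC - T8 - N6 - X6 - G1 - E1 - DC: 11+19+17+18+19+22 = 106
DC - T8 - E1 - N6 - G1 - X6 - DC: 11+30+16+33+18+14 = 122
DC - T8 - E1 - N6 - X6 - G1 - DC: 11+30+16+17+18+25 = 117
DC - T8 - E1 - G1 - N6 - X6 - DC: 11+30+19+33+17+14 = 124
DC - T8 - E1 - G1 - X6 - N6 - DC: 11+30+19+18+17+8 = 103
DC - T8 - E1 - X6 - N6 - G1 - DC: 11+30+31+17+33+25 = 147
DC - T8 - E1 - X6 - G1 - N6 - DC: 11+30+31+18+33+8 = 131
DC - T8 - G1 - N6 - E1 - X6 - DC: 11+35+33+16+31+14 = 140
DC - T8 - G1 - N6 - X6 - E1 - DC: 11+35+33+17+31+22 = 149
… (46 more)
DC - T8 - X6 - G1 - E1 - N6 - DC: 11+21+18+19+16+8 = 93  ← best
The minimum is 93.
One optimal route: DC → T8 → X6 → G1 → E1 → N6 → DC (or its reverse).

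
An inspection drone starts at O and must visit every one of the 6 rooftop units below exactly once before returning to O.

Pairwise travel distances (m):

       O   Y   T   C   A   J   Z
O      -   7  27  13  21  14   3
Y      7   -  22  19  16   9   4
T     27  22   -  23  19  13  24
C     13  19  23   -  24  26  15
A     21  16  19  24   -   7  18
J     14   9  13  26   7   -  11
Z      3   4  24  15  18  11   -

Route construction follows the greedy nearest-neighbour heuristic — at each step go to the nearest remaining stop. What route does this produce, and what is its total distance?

From O: distances to unvisited — Z=3, Y=7, C=13, J=14, A=21, T=27. Nearest is Z (3).
From Z: distances to unvisited — Y=4, J=11, C=15, A=18, T=24. Nearest is Y (4).
From Y: distances to unvisited — J=9, A=16, C=19, T=22. Nearest is J (9).
From J: distances to unvisited — A=7, T=13, C=26. Nearest is A (7).
From A: distances to unvisited — T=19, C=24. Nearest is T (19).
From T: distances to unvisited — C=23. Nearest is C (23).
Return C→O: 13.
Total = 3 + 4 + 9 + 7 + 19 + 23 + 13 = 78.

Nearest-neighbour total = 78 m; route O → Z → Y → J → A → T → C → O.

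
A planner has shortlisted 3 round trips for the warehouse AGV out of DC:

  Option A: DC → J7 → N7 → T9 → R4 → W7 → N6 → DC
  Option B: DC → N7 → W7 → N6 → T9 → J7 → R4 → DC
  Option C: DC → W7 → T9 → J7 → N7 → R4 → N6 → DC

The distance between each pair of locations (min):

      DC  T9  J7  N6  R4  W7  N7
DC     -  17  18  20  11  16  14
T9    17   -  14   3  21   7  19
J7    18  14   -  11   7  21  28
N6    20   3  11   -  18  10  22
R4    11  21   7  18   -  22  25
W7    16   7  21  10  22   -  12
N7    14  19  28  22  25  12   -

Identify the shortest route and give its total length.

Shortest is Option B, total 71 min.

Option A: 18 + 28 + 19 + 21 + 22 + 10 + 20 = 138
Option B: 14 + 12 + 10 + 3 + 14 + 7 + 11 = 71
Option C: 16 + 7 + 14 + 28 + 25 + 18 + 20 = 128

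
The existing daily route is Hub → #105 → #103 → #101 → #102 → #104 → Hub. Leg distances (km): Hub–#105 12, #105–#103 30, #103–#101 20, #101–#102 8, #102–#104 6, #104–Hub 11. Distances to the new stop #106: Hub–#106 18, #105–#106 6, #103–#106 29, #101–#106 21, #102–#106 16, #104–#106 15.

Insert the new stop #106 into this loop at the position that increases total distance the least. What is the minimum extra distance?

Insertion cost between consecutive stops i–j is d(i,#106) + d(#106,j) − d(i,j):
  between Hub and #105: 18 + 6 − 12 = 12
  between #105 and #103: 6 + 29 − 30 = 5
  between #103 and #101: 29 + 21 − 20 = 30
  between #101 and #102: 21 + 16 − 8 = 29
  between #102 and #104: 16 + 15 − 6 = 25
  between #104 and Hub: 15 + 18 − 11 = 22
Cheapest insertion is between #105 and #103, adding 5.
New total = 87 + 5 = 92.

+5 km — insert #106 between #105 and #103.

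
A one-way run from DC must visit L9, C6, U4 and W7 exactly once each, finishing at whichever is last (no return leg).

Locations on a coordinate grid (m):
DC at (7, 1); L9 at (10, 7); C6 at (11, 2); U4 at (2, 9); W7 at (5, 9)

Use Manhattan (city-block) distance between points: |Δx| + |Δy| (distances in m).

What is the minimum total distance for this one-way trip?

Shortest open route: 21 m.

There are 4! = 24 possible orderings.
DC→L9→C6→U4→W7: 9+6+16+3 = 34
DC→L9→C6→W7→U4: 9+6+13+3 = 31
DC→L9→U4→C6→W7: 9+10+16+13 = 48
DC→L9→U4→W7→C6: 9+10+3+13 = 35
DC→L9→W7→C6→U4: 9+7+13+16 = 45
DC→L9→W7→U4→C6: 9+7+3+16 = 35
DC→C6→L9→U4→W7: 5+6+10+3 = 24
DC→C6→L9→W7→U4: 5+6+7+3 = 21
DC→C6→U4→L9→W7: 5+16+10+7 = 38
DC→C6→U4→W7→L9: 5+16+3+7 = 31
DC→C6→W7→L9→U4: 5+13+7+10 = 35
DC→C6→W7→U4→L9: 5+13+3+10 = 31
DC→U4→L9→C6→W7: 13+10+6+13 = 42
DC→U4→L9→W7→C6: 13+10+7+13 = 43
… (10 more)
The minimum is 21.
One shortest path: DC → C6 → L9 → W7 → U4.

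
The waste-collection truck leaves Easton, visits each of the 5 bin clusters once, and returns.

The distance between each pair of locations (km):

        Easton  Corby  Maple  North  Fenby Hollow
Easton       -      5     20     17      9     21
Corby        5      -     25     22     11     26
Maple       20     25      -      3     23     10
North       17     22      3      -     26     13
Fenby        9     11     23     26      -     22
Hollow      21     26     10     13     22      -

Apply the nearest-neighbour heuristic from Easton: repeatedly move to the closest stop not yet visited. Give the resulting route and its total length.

From Easton: distances to unvisited — Corby=5, Fenby=9, North=17, Maple=20, Hollow=21. Nearest is Corby (5).
From Corby: distances to unvisited — Fenby=11, North=22, Maple=25, Hollow=26. Nearest is Fenby (11).
From Fenby: distances to unvisited — Hollow=22, Maple=23, North=26. Nearest is Hollow (22).
From Hollow: distances to unvisited — Maple=10, North=13. Nearest is Maple (10).
From Maple: distances to unvisited — North=3. Nearest is North (3).
Return North→Easton: 17.
Total = 5 + 11 + 22 + 10 + 3 + 17 = 68.

Total distance 68 km via the nearest-neighbour route Easton → Corby → Fenby → Hollow → Maple → North → Easton.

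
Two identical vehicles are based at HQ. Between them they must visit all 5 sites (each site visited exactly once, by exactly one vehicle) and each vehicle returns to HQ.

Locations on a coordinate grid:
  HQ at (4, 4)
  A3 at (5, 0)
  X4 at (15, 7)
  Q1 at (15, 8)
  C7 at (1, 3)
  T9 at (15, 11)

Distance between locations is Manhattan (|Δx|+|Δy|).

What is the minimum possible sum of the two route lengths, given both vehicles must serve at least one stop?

There are 2^4 − 1 = 15 ways to divide the 5 stops into two non-empty groups. For each, the best each vehicle can do is its own shortest tour through its group:
  {A3} + {X4, Q1, C7, T9}: 10 + 44 = 54
  {X4} + {A3, Q1, C7, T9}: 28 + 50 = 78
  {A3, X4} + {Q1, C7, T9}: 36 + 44 = 80
  {Q1} + {A3, X4, C7, T9}: 30 + 50 = 80
  {A3, Q1} + {X4, C7, T9}: 38 + 44 = 82
  {X4, Q1} + {A3, C7, T9}: 30 + 50 = 80
  … (15 splits in total)
  {C7} + {A3, X4, Q1, T9}: 8 + 44 = 52  ← best
Best: vehicle 1 HQ → C7 → HQ = 8; vehicle 2 HQ → A3 → X4 → Q1 → T9 → HQ = 44; combined 52.

52 — the smallest possible combined total.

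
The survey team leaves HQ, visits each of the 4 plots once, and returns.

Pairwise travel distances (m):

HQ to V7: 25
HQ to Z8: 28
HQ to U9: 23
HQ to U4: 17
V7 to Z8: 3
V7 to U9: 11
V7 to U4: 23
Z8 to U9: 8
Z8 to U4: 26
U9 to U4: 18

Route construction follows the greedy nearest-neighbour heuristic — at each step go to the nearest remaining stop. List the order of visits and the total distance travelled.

Total distance 71 m via the nearest-neighbour route HQ → U4 → U9 → Z8 → V7 → HQ.

HQ → [U4:17 / U9:23 / V7:25 / Z8:28] → U4 (17)
U4 → [U9:18 / V7:23 / Z8:26] → U9 (18)
U9 → [Z8:8 / V7:11] → Z8 (8)
Z8 → [V7:3] → V7 (3)
Return V7→HQ: 25.
Total = 17 + 18 + 8 + 3 + 25 = 71.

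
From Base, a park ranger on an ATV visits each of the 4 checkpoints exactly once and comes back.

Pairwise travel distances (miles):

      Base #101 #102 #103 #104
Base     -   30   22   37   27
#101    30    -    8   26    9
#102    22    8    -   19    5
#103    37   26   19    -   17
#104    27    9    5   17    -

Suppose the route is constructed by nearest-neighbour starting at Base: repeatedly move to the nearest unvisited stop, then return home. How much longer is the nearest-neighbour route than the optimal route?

From Base: #102=22, #104=27, #101=30, #103=37 → choose #102 (22).
From #102: #104=5, #101=8, #103=19 → choose #104 (5).
From #104: #101=9, #103=17 → choose #101 (9).
From #101: #103=26 → choose #103 (26).
NN route Base → #102 → #104 → #101 → #103 → Base costs 99.
Optimal: Base → #102 → #101 → #104 → #103 → Base costs 93 (by enumerating all 12 distinct tours).
Excess = 99 − 93 = 6.

6 miles longer than the optimal tour.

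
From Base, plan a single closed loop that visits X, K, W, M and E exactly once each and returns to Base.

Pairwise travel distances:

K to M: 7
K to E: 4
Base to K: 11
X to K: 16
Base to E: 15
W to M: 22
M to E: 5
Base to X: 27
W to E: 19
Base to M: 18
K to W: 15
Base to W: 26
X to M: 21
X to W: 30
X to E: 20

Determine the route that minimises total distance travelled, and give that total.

97 — the shortest possible round trip.

Base→X→K→W→M→E→Base: 27+16+15+22+5+15 = 100
Base→X→K→W→E→M→Base: 27+16+15+19+5+18 = 100
Base→X→K→M→W→E→Base: 27+16+7+22+19+15 = 106
Base→X→K→M→E→W→Base: 27+16+7+5+19+26 = 100
Base→X→K→E→W→M→Base: 27+16+4+19+22+18 = 106
Base→X→K→E→M→W→Base: 27+16+4+5+22+26 = 100
Base→X→W→K→M→E→Base: 27+30+15+7+5+15 = 99
Base→X→W→K→E→M→Base: 27+30+15+4+5+18 = 99
Base→X→W→M→K→E→Base: 27+30+22+7+4+15 = 105
Base→X→W→M→E→K→Base: 27+30+22+5+4+11 = 99
Base→X→W→E→K→M→Base: 27+30+19+4+7+18 = 105
Base→X→W→E→M→K→Base: 27+30+19+5+7+11 = 99
Base→X→M→K→W→E→Base: 27+21+7+15+19+15 = 104
Base→X→M→K→E→W→Base: 27+21+7+4+19+26 = 104
… (46 more)
Base→K→W→X→M→E→Base: 11+15+30+21+5+15 = 97  ← best
The minimum is 97.
One optimal route: Base → K → W → X → M → E → Base (or its reverse).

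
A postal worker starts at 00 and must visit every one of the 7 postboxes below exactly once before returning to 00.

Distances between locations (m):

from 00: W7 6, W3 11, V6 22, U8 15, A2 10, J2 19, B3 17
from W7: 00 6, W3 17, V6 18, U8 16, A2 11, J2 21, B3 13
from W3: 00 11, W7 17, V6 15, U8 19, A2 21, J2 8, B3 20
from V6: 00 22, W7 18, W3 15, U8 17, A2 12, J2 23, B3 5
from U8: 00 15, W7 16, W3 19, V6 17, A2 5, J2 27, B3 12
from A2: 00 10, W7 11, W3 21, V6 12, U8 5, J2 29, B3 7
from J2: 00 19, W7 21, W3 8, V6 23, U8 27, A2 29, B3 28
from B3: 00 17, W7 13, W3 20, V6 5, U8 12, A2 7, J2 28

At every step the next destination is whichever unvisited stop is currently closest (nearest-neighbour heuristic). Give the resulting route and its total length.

Total distance 81 m via the nearest-neighbour route 00 → W7 → A2 → U8 → B3 → V6 → W3 → J2 → 00.

00 → [W7:6 / A2:10 / W3:11 / U8:15 / B3:17 / J2:19 / V6:22] → W7 (6)
W7 → [A2:11 / B3:13 / U8:16 / W3:17 / V6:18 / J2:21] → A2 (11)
A2 → [U8:5 / B3:7 / V6:12 / W3:21 / J2:29] → U8 (5)
U8 → [B3:12 / V6:17 / W3:19 / J2:27] → B3 (12)
B3 → [V6:5 / W3:20 / J2:28] → V6 (5)
V6 → [W3:15 / J2:23] → W3 (15)
W3 → [J2:8] → J2 (8)
Return J2→00: 19.
Total = 6 + 11 + 5 + 12 + 5 + 15 + 8 + 19 = 81.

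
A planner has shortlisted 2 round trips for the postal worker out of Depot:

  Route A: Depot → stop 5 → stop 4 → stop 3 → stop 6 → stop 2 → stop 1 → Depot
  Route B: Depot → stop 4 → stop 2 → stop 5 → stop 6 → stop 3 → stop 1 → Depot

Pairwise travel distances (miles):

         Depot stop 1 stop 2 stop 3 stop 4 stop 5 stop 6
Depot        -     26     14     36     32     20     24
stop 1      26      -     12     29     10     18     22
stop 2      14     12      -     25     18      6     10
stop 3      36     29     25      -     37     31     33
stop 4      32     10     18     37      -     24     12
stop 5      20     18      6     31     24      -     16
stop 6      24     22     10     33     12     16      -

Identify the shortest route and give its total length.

Shortest is Route B, total 160 miles.

Route A: 20 + 24 + 37 + 33 + 10 + 12 + 26 = 162
Route B: 32 + 18 + 6 + 16 + 33 + 29 + 26 = 160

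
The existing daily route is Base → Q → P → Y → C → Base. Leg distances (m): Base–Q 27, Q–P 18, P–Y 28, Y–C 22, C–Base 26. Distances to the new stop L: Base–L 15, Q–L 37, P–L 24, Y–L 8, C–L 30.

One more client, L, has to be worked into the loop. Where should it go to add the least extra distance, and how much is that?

Insertion cost between consecutive stops i–j is d(i,L) + d(L,j) − d(i,j):
  between Base and Q: 15 + 37 − 27 = 25
  between Q and P: 37 + 24 − 18 = 43
  between P and Y: 24 + 8 − 28 = 4
  between Y and C: 8 + 30 − 22 = 16
  between C and Base: 30 + 15 − 26 = 19
Cheapest insertion is between P and Y, adding 4.
New total = 121 + 4 = 125.

+4 m — insert L between P and Y.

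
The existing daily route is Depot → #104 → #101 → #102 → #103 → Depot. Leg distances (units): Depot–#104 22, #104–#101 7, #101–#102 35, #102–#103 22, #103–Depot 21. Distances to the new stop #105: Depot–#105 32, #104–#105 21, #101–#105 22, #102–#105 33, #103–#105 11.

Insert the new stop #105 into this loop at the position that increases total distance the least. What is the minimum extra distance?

Minimum extra distance: 20, inserting #105 between #101 and #102.

Insertion cost between consecutive stops i–j is d(i,#105) + d(#105,j) − d(i,j):
  between Depot and #104: 32 + 21 − 22 = 31
  between #104 and #101: 21 + 22 − 7 = 36
  between #101 and #102: 22 + 33 − 35 = 20
  between #102 and #103: 33 + 11 − 22 = 22
  between #103 and Depot: 11 + 32 − 21 = 22
Cheapest insertion is between #101 and #102, adding 20.
New total = 107 + 20 = 127.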